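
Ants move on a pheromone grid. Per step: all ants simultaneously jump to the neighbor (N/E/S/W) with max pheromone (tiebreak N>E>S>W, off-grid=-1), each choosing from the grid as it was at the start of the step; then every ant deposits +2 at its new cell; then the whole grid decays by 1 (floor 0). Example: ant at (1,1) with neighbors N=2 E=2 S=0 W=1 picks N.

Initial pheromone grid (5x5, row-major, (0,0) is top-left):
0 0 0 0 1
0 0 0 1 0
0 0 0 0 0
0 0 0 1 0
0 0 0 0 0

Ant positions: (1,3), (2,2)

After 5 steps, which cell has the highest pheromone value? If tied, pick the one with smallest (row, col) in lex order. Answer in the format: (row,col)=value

Answer: (1,4)=3

Derivation:
Step 1: ant0:(1,3)->N->(0,3) | ant1:(2,2)->N->(1,2)
  grid max=1 at (0,3)
Step 2: ant0:(0,3)->E->(0,4) | ant1:(1,2)->N->(0,2)
  grid max=1 at (0,2)
Step 3: ant0:(0,4)->S->(1,4) | ant1:(0,2)->E->(0,3)
  grid max=1 at (0,3)
Step 4: ant0:(1,4)->N->(0,4) | ant1:(0,3)->E->(0,4)
  grid max=3 at (0,4)
Step 5: ant0:(0,4)->S->(1,4) | ant1:(0,4)->S->(1,4)
  grid max=3 at (1,4)
Final grid:
  0 0 0 0 2
  0 0 0 0 3
  0 0 0 0 0
  0 0 0 0 0
  0 0 0 0 0
Max pheromone 3 at (1,4)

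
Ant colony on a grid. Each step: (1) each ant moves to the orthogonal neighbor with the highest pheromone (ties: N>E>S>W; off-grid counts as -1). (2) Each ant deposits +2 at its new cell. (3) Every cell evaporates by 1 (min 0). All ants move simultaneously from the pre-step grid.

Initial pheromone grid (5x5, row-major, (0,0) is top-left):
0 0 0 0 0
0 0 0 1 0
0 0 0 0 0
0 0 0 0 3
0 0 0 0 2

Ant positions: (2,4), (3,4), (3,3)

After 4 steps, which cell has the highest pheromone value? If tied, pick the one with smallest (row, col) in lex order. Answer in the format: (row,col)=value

Step 1: ant0:(2,4)->S->(3,4) | ant1:(3,4)->S->(4,4) | ant2:(3,3)->E->(3,4)
  grid max=6 at (3,4)
Step 2: ant0:(3,4)->S->(4,4) | ant1:(4,4)->N->(3,4) | ant2:(3,4)->S->(4,4)
  grid max=7 at (3,4)
Step 3: ant0:(4,4)->N->(3,4) | ant1:(3,4)->S->(4,4) | ant2:(4,4)->N->(3,4)
  grid max=10 at (3,4)
Step 4: ant0:(3,4)->S->(4,4) | ant1:(4,4)->N->(3,4) | ant2:(3,4)->S->(4,4)
  grid max=11 at (3,4)
Final grid:
  0 0 0 0 0
  0 0 0 0 0
  0 0 0 0 0
  0 0 0 0 11
  0 0 0 0 10
Max pheromone 11 at (3,4)

Answer: (3,4)=11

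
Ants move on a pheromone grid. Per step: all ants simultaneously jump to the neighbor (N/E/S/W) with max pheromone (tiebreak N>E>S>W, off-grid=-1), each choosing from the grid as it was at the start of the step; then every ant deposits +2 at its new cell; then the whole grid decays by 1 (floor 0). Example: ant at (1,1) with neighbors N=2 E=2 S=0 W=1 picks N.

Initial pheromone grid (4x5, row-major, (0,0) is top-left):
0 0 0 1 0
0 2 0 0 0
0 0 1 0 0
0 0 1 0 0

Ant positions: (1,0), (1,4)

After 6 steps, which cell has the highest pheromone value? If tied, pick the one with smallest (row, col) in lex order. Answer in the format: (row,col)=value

Answer: (1,1)=2

Derivation:
Step 1: ant0:(1,0)->E->(1,1) | ant1:(1,4)->N->(0,4)
  grid max=3 at (1,1)
Step 2: ant0:(1,1)->N->(0,1) | ant1:(0,4)->S->(1,4)
  grid max=2 at (1,1)
Step 3: ant0:(0,1)->S->(1,1) | ant1:(1,4)->N->(0,4)
  grid max=3 at (1,1)
Step 4: ant0:(1,1)->N->(0,1) | ant1:(0,4)->S->(1,4)
  grid max=2 at (1,1)
Step 5: ant0:(0,1)->S->(1,1) | ant1:(1,4)->N->(0,4)
  grid max=3 at (1,1)
Step 6: ant0:(1,1)->N->(0,1) | ant1:(0,4)->S->(1,4)
  grid max=2 at (1,1)
Final grid:
  0 1 0 0 0
  0 2 0 0 1
  0 0 0 0 0
  0 0 0 0 0
Max pheromone 2 at (1,1)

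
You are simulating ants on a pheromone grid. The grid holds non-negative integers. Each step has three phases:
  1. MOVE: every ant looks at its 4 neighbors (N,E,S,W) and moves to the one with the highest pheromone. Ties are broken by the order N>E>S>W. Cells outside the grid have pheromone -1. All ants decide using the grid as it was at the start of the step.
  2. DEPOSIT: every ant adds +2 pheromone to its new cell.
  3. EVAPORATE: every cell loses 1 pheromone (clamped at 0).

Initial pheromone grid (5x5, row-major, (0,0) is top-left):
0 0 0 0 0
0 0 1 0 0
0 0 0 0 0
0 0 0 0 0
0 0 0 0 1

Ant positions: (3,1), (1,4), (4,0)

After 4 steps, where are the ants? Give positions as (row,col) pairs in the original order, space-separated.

Step 1: ant0:(3,1)->N->(2,1) | ant1:(1,4)->N->(0,4) | ant2:(4,0)->N->(3,0)
  grid max=1 at (0,4)
Step 2: ant0:(2,1)->N->(1,1) | ant1:(0,4)->S->(1,4) | ant2:(3,0)->N->(2,0)
  grid max=1 at (1,1)
Step 3: ant0:(1,1)->N->(0,1) | ant1:(1,4)->N->(0,4) | ant2:(2,0)->N->(1,0)
  grid max=1 at (0,1)
Step 4: ant0:(0,1)->E->(0,2) | ant1:(0,4)->S->(1,4) | ant2:(1,0)->N->(0,0)
  grid max=1 at (0,0)

(0,2) (1,4) (0,0)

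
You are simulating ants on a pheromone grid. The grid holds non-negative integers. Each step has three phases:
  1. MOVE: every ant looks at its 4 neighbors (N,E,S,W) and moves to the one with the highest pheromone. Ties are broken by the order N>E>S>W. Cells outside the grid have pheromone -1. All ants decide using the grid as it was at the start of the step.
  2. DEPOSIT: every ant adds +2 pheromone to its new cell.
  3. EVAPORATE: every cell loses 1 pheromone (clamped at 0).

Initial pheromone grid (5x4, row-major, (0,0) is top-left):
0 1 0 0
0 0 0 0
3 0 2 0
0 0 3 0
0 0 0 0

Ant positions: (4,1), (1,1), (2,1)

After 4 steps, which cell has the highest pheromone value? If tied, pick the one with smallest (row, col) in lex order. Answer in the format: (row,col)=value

Answer: (2,0)=3

Derivation:
Step 1: ant0:(4,1)->N->(3,1) | ant1:(1,1)->N->(0,1) | ant2:(2,1)->W->(2,0)
  grid max=4 at (2,0)
Step 2: ant0:(3,1)->E->(3,2) | ant1:(0,1)->E->(0,2) | ant2:(2,0)->N->(1,0)
  grid max=3 at (2,0)
Step 3: ant0:(3,2)->N->(2,2) | ant1:(0,2)->W->(0,1) | ant2:(1,0)->S->(2,0)
  grid max=4 at (2,0)
Step 4: ant0:(2,2)->S->(3,2) | ant1:(0,1)->E->(0,2) | ant2:(2,0)->N->(1,0)
  grid max=3 at (2,0)
Final grid:
  0 1 1 0
  1 0 0 0
  3 0 0 0
  0 0 3 0
  0 0 0 0
Max pheromone 3 at (2,0)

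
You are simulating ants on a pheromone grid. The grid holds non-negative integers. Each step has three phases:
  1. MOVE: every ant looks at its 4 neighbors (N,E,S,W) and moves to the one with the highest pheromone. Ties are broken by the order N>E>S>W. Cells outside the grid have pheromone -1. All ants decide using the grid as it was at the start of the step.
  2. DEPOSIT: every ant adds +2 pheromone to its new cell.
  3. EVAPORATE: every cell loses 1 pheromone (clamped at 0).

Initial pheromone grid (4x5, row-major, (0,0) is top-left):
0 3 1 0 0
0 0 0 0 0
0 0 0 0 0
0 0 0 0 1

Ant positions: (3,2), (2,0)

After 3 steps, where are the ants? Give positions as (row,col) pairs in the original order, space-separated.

Step 1: ant0:(3,2)->N->(2,2) | ant1:(2,0)->N->(1,0)
  grid max=2 at (0,1)
Step 2: ant0:(2,2)->N->(1,2) | ant1:(1,0)->N->(0,0)
  grid max=1 at (0,0)
Step 3: ant0:(1,2)->N->(0,2) | ant1:(0,0)->E->(0,1)
  grid max=2 at (0,1)

(0,2) (0,1)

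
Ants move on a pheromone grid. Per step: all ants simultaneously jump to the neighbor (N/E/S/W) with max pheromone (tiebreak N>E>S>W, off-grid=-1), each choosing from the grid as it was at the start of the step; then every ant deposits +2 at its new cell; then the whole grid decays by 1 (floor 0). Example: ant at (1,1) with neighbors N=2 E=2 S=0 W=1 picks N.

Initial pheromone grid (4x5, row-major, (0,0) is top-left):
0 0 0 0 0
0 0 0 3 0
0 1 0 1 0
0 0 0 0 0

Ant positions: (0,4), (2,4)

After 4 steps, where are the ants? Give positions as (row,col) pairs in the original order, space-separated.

Step 1: ant0:(0,4)->S->(1,4) | ant1:(2,4)->W->(2,3)
  grid max=2 at (1,3)
Step 2: ant0:(1,4)->W->(1,3) | ant1:(2,3)->N->(1,3)
  grid max=5 at (1,3)
Step 3: ant0:(1,3)->S->(2,3) | ant1:(1,3)->S->(2,3)
  grid max=4 at (1,3)
Step 4: ant0:(2,3)->N->(1,3) | ant1:(2,3)->N->(1,3)
  grid max=7 at (1,3)

(1,3) (1,3)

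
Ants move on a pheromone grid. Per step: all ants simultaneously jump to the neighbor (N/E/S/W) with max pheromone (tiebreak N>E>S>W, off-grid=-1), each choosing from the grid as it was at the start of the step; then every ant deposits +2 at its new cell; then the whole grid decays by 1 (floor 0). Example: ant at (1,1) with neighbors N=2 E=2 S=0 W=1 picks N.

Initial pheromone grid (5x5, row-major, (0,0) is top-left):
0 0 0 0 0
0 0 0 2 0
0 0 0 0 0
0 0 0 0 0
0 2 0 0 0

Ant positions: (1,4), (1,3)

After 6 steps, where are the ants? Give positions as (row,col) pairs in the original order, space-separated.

Step 1: ant0:(1,4)->W->(1,3) | ant1:(1,3)->N->(0,3)
  grid max=3 at (1,3)
Step 2: ant0:(1,3)->N->(0,3) | ant1:(0,3)->S->(1,3)
  grid max=4 at (1,3)
Step 3: ant0:(0,3)->S->(1,3) | ant1:(1,3)->N->(0,3)
  grid max=5 at (1,3)
Step 4: ant0:(1,3)->N->(0,3) | ant1:(0,3)->S->(1,3)
  grid max=6 at (1,3)
Step 5: ant0:(0,3)->S->(1,3) | ant1:(1,3)->N->(0,3)
  grid max=7 at (1,3)
Step 6: ant0:(1,3)->N->(0,3) | ant1:(0,3)->S->(1,3)
  grid max=8 at (1,3)

(0,3) (1,3)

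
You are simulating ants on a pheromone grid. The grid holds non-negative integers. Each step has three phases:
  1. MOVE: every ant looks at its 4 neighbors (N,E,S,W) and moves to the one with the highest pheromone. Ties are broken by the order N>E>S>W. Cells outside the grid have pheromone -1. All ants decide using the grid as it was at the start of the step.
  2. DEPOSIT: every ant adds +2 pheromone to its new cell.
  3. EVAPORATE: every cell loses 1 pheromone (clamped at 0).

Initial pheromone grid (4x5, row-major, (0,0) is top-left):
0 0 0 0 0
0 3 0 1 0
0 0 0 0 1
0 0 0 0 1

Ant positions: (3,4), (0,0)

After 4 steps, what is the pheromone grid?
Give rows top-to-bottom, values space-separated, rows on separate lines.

After step 1: ants at (2,4),(0,1)
  0 1 0 0 0
  0 2 0 0 0
  0 0 0 0 2
  0 0 0 0 0
After step 2: ants at (1,4),(1,1)
  0 0 0 0 0
  0 3 0 0 1
  0 0 0 0 1
  0 0 0 0 0
After step 3: ants at (2,4),(0,1)
  0 1 0 0 0
  0 2 0 0 0
  0 0 0 0 2
  0 0 0 0 0
After step 4: ants at (1,4),(1,1)
  0 0 0 0 0
  0 3 0 0 1
  0 0 0 0 1
  0 0 0 0 0

0 0 0 0 0
0 3 0 0 1
0 0 0 0 1
0 0 0 0 0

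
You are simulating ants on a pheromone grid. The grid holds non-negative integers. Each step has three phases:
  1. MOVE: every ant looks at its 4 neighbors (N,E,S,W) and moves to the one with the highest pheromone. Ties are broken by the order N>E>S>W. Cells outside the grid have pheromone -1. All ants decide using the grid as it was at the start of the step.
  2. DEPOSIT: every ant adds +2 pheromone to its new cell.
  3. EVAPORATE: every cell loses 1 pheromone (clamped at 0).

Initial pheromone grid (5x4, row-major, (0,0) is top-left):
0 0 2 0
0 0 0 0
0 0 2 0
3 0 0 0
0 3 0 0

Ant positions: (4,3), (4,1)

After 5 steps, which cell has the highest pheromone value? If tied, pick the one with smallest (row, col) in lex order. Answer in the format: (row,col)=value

Step 1: ant0:(4,3)->N->(3,3) | ant1:(4,1)->N->(3,1)
  grid max=2 at (3,0)
Step 2: ant0:(3,3)->N->(2,3) | ant1:(3,1)->S->(4,1)
  grid max=3 at (4,1)
Step 3: ant0:(2,3)->N->(1,3) | ant1:(4,1)->N->(3,1)
  grid max=2 at (4,1)
Step 4: ant0:(1,3)->N->(0,3) | ant1:(3,1)->S->(4,1)
  grid max=3 at (4,1)
Step 5: ant0:(0,3)->S->(1,3) | ant1:(4,1)->N->(3,1)
  grid max=2 at (4,1)
Final grid:
  0 0 0 0
  0 0 0 1
  0 0 0 0
  0 1 0 0
  0 2 0 0
Max pheromone 2 at (4,1)

Answer: (4,1)=2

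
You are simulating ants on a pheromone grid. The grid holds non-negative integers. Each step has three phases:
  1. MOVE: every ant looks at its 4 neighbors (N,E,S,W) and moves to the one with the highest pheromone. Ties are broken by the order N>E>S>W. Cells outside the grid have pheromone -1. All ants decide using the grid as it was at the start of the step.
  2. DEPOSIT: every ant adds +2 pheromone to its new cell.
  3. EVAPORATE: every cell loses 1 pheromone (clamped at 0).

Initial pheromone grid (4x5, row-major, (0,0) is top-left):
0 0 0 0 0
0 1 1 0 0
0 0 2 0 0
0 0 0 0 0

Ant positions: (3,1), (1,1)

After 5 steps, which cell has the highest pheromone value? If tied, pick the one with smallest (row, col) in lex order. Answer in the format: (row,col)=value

Answer: (1,2)=6

Derivation:
Step 1: ant0:(3,1)->N->(2,1) | ant1:(1,1)->E->(1,2)
  grid max=2 at (1,2)
Step 2: ant0:(2,1)->E->(2,2) | ant1:(1,2)->S->(2,2)
  grid max=4 at (2,2)
Step 3: ant0:(2,2)->N->(1,2) | ant1:(2,2)->N->(1,2)
  grid max=4 at (1,2)
Step 4: ant0:(1,2)->S->(2,2) | ant1:(1,2)->S->(2,2)
  grid max=6 at (2,2)
Step 5: ant0:(2,2)->N->(1,2) | ant1:(2,2)->N->(1,2)
  grid max=6 at (1,2)
Final grid:
  0 0 0 0 0
  0 0 6 0 0
  0 0 5 0 0
  0 0 0 0 0
Max pheromone 6 at (1,2)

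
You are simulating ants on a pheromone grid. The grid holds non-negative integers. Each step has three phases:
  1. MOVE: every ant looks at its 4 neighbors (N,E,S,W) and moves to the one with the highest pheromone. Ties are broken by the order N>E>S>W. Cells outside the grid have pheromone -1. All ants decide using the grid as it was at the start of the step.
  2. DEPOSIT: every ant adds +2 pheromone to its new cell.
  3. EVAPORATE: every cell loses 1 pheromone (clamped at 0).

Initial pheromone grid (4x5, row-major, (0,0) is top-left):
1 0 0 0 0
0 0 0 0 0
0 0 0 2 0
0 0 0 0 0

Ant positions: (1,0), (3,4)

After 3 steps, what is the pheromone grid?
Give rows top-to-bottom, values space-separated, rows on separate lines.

After step 1: ants at (0,0),(2,4)
  2 0 0 0 0
  0 0 0 0 0
  0 0 0 1 1
  0 0 0 0 0
After step 2: ants at (0,1),(2,3)
  1 1 0 0 0
  0 0 0 0 0
  0 0 0 2 0
  0 0 0 0 0
After step 3: ants at (0,0),(1,3)
  2 0 0 0 0
  0 0 0 1 0
  0 0 0 1 0
  0 0 0 0 0

2 0 0 0 0
0 0 0 1 0
0 0 0 1 0
0 0 0 0 0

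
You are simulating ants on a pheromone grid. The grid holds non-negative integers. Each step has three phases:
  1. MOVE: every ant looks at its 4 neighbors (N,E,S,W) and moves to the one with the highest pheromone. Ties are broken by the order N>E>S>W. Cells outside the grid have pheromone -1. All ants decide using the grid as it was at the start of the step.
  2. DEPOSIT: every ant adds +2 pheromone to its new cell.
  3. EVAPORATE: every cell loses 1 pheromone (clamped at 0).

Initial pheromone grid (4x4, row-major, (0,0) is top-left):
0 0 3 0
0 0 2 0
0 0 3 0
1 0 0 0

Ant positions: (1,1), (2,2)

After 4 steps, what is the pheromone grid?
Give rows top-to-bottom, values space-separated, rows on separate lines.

After step 1: ants at (1,2),(1,2)
  0 0 2 0
  0 0 5 0
  0 0 2 0
  0 0 0 0
After step 2: ants at (0,2),(0,2)
  0 0 5 0
  0 0 4 0
  0 0 1 0
  0 0 0 0
After step 3: ants at (1,2),(1,2)
  0 0 4 0
  0 0 7 0
  0 0 0 0
  0 0 0 0
After step 4: ants at (0,2),(0,2)
  0 0 7 0
  0 0 6 0
  0 0 0 0
  0 0 0 0

0 0 7 0
0 0 6 0
0 0 0 0
0 0 0 0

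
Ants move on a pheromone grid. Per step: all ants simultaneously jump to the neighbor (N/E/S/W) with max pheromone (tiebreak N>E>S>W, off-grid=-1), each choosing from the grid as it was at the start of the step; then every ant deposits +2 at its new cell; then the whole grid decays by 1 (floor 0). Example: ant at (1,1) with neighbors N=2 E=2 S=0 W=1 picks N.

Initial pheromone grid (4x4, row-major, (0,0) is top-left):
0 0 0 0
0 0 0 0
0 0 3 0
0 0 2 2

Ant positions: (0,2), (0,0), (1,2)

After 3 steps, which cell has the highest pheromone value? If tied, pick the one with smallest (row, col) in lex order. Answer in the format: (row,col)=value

Answer: (2,2)=4

Derivation:
Step 1: ant0:(0,2)->E->(0,3) | ant1:(0,0)->E->(0,1) | ant2:(1,2)->S->(2,2)
  grid max=4 at (2,2)
Step 2: ant0:(0,3)->S->(1,3) | ant1:(0,1)->E->(0,2) | ant2:(2,2)->S->(3,2)
  grid max=3 at (2,2)
Step 3: ant0:(1,3)->N->(0,3) | ant1:(0,2)->E->(0,3) | ant2:(3,2)->N->(2,2)
  grid max=4 at (2,2)
Final grid:
  0 0 0 3
  0 0 0 0
  0 0 4 0
  0 0 1 0
Max pheromone 4 at (2,2)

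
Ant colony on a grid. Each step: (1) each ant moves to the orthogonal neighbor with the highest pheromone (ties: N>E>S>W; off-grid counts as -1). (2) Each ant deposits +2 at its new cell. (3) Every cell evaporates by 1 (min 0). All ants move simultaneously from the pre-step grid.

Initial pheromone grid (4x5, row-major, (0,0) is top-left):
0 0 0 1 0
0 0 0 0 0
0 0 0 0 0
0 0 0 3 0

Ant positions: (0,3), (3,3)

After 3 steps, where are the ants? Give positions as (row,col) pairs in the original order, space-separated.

Step 1: ant0:(0,3)->E->(0,4) | ant1:(3,3)->N->(2,3)
  grid max=2 at (3,3)
Step 2: ant0:(0,4)->S->(1,4) | ant1:(2,3)->S->(3,3)
  grid max=3 at (3,3)
Step 3: ant0:(1,4)->N->(0,4) | ant1:(3,3)->N->(2,3)
  grid max=2 at (3,3)

(0,4) (2,3)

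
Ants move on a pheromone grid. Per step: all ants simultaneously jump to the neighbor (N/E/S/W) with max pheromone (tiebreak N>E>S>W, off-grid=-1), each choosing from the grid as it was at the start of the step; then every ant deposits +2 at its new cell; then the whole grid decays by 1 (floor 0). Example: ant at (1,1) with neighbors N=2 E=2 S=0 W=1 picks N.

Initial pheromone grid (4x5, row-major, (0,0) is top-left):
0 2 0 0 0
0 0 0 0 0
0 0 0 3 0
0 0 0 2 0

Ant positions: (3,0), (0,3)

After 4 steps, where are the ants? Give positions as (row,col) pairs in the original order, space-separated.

Step 1: ant0:(3,0)->N->(2,0) | ant1:(0,3)->E->(0,4)
  grid max=2 at (2,3)
Step 2: ant0:(2,0)->N->(1,0) | ant1:(0,4)->S->(1,4)
  grid max=1 at (1,0)
Step 3: ant0:(1,0)->N->(0,0) | ant1:(1,4)->N->(0,4)
  grid max=1 at (0,0)
Step 4: ant0:(0,0)->E->(0,1) | ant1:(0,4)->S->(1,4)
  grid max=1 at (0,1)

(0,1) (1,4)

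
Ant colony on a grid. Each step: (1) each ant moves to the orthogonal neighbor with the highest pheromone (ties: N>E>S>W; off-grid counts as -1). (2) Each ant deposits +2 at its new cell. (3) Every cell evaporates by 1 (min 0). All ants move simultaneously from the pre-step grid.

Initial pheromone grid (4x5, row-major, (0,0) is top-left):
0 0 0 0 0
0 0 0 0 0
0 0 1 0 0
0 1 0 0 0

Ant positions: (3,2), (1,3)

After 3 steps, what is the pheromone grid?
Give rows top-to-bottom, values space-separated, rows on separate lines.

After step 1: ants at (2,2),(0,3)
  0 0 0 1 0
  0 0 0 0 0
  0 0 2 0 0
  0 0 0 0 0
After step 2: ants at (1,2),(0,4)
  0 0 0 0 1
  0 0 1 0 0
  0 0 1 0 0
  0 0 0 0 0
After step 3: ants at (2,2),(1,4)
  0 0 0 0 0
  0 0 0 0 1
  0 0 2 0 0
  0 0 0 0 0

0 0 0 0 0
0 0 0 0 1
0 0 2 0 0
0 0 0 0 0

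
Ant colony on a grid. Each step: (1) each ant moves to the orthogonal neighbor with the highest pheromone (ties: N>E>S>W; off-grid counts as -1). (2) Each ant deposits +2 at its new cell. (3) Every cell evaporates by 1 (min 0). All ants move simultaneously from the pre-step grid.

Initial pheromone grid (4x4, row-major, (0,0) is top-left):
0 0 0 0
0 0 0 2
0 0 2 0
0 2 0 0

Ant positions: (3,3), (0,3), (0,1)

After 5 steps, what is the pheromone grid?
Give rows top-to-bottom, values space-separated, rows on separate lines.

After step 1: ants at (2,3),(1,3),(0,2)
  0 0 1 0
  0 0 0 3
  0 0 1 1
  0 1 0 0
After step 2: ants at (1,3),(2,3),(0,3)
  0 0 0 1
  0 0 0 4
  0 0 0 2
  0 0 0 0
After step 3: ants at (2,3),(1,3),(1,3)
  0 0 0 0
  0 0 0 7
  0 0 0 3
  0 0 0 0
After step 4: ants at (1,3),(2,3),(2,3)
  0 0 0 0
  0 0 0 8
  0 0 0 6
  0 0 0 0
After step 5: ants at (2,3),(1,3),(1,3)
  0 0 0 0
  0 0 0 11
  0 0 0 7
  0 0 0 0

0 0 0 0
0 0 0 11
0 0 0 7
0 0 0 0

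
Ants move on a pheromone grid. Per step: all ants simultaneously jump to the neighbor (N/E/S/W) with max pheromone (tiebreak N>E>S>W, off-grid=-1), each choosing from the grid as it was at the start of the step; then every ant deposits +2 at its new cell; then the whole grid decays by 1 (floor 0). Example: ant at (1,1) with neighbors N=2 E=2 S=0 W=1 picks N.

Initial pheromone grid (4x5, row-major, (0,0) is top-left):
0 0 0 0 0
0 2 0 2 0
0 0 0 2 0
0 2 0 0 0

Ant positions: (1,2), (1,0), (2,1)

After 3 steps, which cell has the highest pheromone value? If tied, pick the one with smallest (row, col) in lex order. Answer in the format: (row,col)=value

Answer: (1,1)=7

Derivation:
Step 1: ant0:(1,2)->E->(1,3) | ant1:(1,0)->E->(1,1) | ant2:(2,1)->N->(1,1)
  grid max=5 at (1,1)
Step 2: ant0:(1,3)->S->(2,3) | ant1:(1,1)->N->(0,1) | ant2:(1,1)->N->(0,1)
  grid max=4 at (1,1)
Step 3: ant0:(2,3)->N->(1,3) | ant1:(0,1)->S->(1,1) | ant2:(0,1)->S->(1,1)
  grid max=7 at (1,1)
Final grid:
  0 2 0 0 0
  0 7 0 3 0
  0 0 0 1 0
  0 0 0 0 0
Max pheromone 7 at (1,1)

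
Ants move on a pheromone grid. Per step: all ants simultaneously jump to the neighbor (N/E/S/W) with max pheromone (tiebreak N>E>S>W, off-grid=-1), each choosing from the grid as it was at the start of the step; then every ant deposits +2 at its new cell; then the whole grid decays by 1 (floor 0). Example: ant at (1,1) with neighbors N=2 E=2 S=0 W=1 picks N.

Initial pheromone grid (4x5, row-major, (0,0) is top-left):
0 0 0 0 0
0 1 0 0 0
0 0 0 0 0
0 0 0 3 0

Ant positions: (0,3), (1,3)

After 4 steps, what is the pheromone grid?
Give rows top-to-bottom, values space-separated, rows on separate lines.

After step 1: ants at (0,4),(0,3)
  0 0 0 1 1
  0 0 0 0 0
  0 0 0 0 0
  0 0 0 2 0
After step 2: ants at (0,3),(0,4)
  0 0 0 2 2
  0 0 0 0 0
  0 0 0 0 0
  0 0 0 1 0
After step 3: ants at (0,4),(0,3)
  0 0 0 3 3
  0 0 0 0 0
  0 0 0 0 0
  0 0 0 0 0
After step 4: ants at (0,3),(0,4)
  0 0 0 4 4
  0 0 0 0 0
  0 0 0 0 0
  0 0 0 0 0

0 0 0 4 4
0 0 0 0 0
0 0 0 0 0
0 0 0 0 0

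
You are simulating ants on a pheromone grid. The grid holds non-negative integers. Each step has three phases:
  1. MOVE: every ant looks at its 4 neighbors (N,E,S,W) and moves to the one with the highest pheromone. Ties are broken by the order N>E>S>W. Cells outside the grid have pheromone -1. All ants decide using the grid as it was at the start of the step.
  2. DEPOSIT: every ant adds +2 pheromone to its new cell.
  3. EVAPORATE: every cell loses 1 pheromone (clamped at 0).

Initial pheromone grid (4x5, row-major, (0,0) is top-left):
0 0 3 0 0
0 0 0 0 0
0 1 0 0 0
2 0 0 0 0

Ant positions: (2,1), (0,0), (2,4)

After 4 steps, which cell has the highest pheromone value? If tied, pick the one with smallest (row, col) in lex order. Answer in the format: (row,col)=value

Answer: (0,2)=5

Derivation:
Step 1: ant0:(2,1)->N->(1,1) | ant1:(0,0)->E->(0,1) | ant2:(2,4)->N->(1,4)
  grid max=2 at (0,2)
Step 2: ant0:(1,1)->N->(0,1) | ant1:(0,1)->E->(0,2) | ant2:(1,4)->N->(0,4)
  grid max=3 at (0,2)
Step 3: ant0:(0,1)->E->(0,2) | ant1:(0,2)->W->(0,1) | ant2:(0,4)->S->(1,4)
  grid max=4 at (0,2)
Step 4: ant0:(0,2)->W->(0,1) | ant1:(0,1)->E->(0,2) | ant2:(1,4)->N->(0,4)
  grid max=5 at (0,2)
Final grid:
  0 4 5 0 1
  0 0 0 0 0
  0 0 0 0 0
  0 0 0 0 0
Max pheromone 5 at (0,2)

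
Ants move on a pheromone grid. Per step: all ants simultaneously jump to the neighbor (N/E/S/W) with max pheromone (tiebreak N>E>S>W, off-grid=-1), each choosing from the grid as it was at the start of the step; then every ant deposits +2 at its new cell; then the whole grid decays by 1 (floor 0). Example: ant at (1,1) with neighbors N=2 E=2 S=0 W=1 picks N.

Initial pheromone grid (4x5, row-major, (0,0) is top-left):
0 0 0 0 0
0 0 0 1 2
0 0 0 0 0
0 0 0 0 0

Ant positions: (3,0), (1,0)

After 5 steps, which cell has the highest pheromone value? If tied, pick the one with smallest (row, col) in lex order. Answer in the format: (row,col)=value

Step 1: ant0:(3,0)->N->(2,0) | ant1:(1,0)->N->(0,0)
  grid max=1 at (0,0)
Step 2: ant0:(2,0)->N->(1,0) | ant1:(0,0)->E->(0,1)
  grid max=1 at (0,1)
Step 3: ant0:(1,0)->N->(0,0) | ant1:(0,1)->E->(0,2)
  grid max=1 at (0,0)
Step 4: ant0:(0,0)->E->(0,1) | ant1:(0,2)->E->(0,3)
  grid max=1 at (0,1)
Step 5: ant0:(0,1)->E->(0,2) | ant1:(0,3)->E->(0,4)
  grid max=1 at (0,2)
Final grid:
  0 0 1 0 1
  0 0 0 0 0
  0 0 0 0 0
  0 0 0 0 0
Max pheromone 1 at (0,2)

Answer: (0,2)=1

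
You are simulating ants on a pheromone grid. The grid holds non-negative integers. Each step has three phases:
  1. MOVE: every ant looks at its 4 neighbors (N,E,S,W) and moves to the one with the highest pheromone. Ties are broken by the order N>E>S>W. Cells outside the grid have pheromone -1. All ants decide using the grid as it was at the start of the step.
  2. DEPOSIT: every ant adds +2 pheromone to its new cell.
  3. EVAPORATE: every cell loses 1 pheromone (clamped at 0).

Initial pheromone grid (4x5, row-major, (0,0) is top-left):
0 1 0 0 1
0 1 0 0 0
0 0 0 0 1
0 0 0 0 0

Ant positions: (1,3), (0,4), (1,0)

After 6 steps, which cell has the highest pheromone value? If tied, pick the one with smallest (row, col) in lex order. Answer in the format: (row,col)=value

Answer: (0,4)=7

Derivation:
Step 1: ant0:(1,3)->N->(0,3) | ant1:(0,4)->S->(1,4) | ant2:(1,0)->E->(1,1)
  grid max=2 at (1,1)
Step 2: ant0:(0,3)->E->(0,4) | ant1:(1,4)->N->(0,4) | ant2:(1,1)->N->(0,1)
  grid max=3 at (0,4)
Step 3: ant0:(0,4)->S->(1,4) | ant1:(0,4)->S->(1,4) | ant2:(0,1)->S->(1,1)
  grid max=3 at (1,4)
Step 4: ant0:(1,4)->N->(0,4) | ant1:(1,4)->N->(0,4) | ant2:(1,1)->N->(0,1)
  grid max=5 at (0,4)
Step 5: ant0:(0,4)->S->(1,4) | ant1:(0,4)->S->(1,4) | ant2:(0,1)->S->(1,1)
  grid max=5 at (1,4)
Step 6: ant0:(1,4)->N->(0,4) | ant1:(1,4)->N->(0,4) | ant2:(1,1)->N->(0,1)
  grid max=7 at (0,4)
Final grid:
  0 1 0 0 7
  0 1 0 0 4
  0 0 0 0 0
  0 0 0 0 0
Max pheromone 7 at (0,4)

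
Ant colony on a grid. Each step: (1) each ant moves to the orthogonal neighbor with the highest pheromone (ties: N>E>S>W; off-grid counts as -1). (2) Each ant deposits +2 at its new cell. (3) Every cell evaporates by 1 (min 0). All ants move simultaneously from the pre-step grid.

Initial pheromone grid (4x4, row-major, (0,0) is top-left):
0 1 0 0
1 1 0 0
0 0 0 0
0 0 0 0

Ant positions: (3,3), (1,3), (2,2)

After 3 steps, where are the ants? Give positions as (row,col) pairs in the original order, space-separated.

Step 1: ant0:(3,3)->N->(2,3) | ant1:(1,3)->N->(0,3) | ant2:(2,2)->N->(1,2)
  grid max=1 at (0,3)
Step 2: ant0:(2,3)->N->(1,3) | ant1:(0,3)->S->(1,3) | ant2:(1,2)->N->(0,2)
  grid max=3 at (1,3)
Step 3: ant0:(1,3)->N->(0,3) | ant1:(1,3)->N->(0,3) | ant2:(0,2)->E->(0,3)
  grid max=5 at (0,3)

(0,3) (0,3) (0,3)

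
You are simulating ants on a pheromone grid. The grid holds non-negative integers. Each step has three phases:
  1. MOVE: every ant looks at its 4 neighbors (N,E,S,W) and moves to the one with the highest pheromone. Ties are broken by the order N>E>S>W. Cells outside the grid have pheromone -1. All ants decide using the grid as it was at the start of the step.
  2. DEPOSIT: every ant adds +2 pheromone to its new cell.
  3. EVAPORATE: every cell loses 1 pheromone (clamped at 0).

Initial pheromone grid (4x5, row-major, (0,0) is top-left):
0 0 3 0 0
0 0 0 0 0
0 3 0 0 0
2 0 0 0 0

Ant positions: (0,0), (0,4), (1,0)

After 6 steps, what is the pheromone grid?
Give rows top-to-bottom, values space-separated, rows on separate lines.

After step 1: ants at (0,1),(1,4),(0,0)
  1 1 2 0 0
  0 0 0 0 1
  0 2 0 0 0
  1 0 0 0 0
After step 2: ants at (0,2),(0,4),(0,1)
  0 2 3 0 1
  0 0 0 0 0
  0 1 0 0 0
  0 0 0 0 0
After step 3: ants at (0,1),(1,4),(0,2)
  0 3 4 0 0
  0 0 0 0 1
  0 0 0 0 0
  0 0 0 0 0
After step 4: ants at (0,2),(0,4),(0,1)
  0 4 5 0 1
  0 0 0 0 0
  0 0 0 0 0
  0 0 0 0 0
After step 5: ants at (0,1),(1,4),(0,2)
  0 5 6 0 0
  0 0 0 0 1
  0 0 0 0 0
  0 0 0 0 0
After step 6: ants at (0,2),(0,4),(0,1)
  0 6 7 0 1
  0 0 0 0 0
  0 0 0 0 0
  0 0 0 0 0

0 6 7 0 1
0 0 0 0 0
0 0 0 0 0
0 0 0 0 0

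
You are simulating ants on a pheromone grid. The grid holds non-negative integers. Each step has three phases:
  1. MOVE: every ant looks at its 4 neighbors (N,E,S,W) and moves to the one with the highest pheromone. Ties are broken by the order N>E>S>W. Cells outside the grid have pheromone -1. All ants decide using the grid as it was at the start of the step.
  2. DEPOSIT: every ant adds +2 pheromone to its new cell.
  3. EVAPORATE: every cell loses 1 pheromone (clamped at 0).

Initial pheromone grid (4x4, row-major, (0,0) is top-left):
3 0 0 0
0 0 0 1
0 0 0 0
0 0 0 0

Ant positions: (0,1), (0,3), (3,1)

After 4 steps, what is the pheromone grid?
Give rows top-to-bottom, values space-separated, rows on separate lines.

After step 1: ants at (0,0),(1,3),(2,1)
  4 0 0 0
  0 0 0 2
  0 1 0 0
  0 0 0 0
After step 2: ants at (0,1),(0,3),(1,1)
  3 1 0 1
  0 1 0 1
  0 0 0 0
  0 0 0 0
After step 3: ants at (0,0),(1,3),(0,1)
  4 2 0 0
  0 0 0 2
  0 0 0 0
  0 0 0 0
After step 4: ants at (0,1),(0,3),(0,0)
  5 3 0 1
  0 0 0 1
  0 0 0 0
  0 0 0 0

5 3 0 1
0 0 0 1
0 0 0 0
0 0 0 0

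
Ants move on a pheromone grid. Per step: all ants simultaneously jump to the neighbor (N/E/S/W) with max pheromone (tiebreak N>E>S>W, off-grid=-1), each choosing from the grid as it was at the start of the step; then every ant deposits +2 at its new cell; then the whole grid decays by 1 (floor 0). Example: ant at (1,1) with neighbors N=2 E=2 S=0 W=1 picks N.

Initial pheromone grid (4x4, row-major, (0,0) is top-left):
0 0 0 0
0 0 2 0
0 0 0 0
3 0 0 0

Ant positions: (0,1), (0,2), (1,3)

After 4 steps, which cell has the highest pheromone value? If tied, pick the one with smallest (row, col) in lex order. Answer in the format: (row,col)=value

Answer: (1,2)=10

Derivation:
Step 1: ant0:(0,1)->E->(0,2) | ant1:(0,2)->S->(1,2) | ant2:(1,3)->W->(1,2)
  grid max=5 at (1,2)
Step 2: ant0:(0,2)->S->(1,2) | ant1:(1,2)->N->(0,2) | ant2:(1,2)->N->(0,2)
  grid max=6 at (1,2)
Step 3: ant0:(1,2)->N->(0,2) | ant1:(0,2)->S->(1,2) | ant2:(0,2)->S->(1,2)
  grid max=9 at (1,2)
Step 4: ant0:(0,2)->S->(1,2) | ant1:(1,2)->N->(0,2) | ant2:(1,2)->N->(0,2)
  grid max=10 at (1,2)
Final grid:
  0 0 8 0
  0 0 10 0
  0 0 0 0
  0 0 0 0
Max pheromone 10 at (1,2)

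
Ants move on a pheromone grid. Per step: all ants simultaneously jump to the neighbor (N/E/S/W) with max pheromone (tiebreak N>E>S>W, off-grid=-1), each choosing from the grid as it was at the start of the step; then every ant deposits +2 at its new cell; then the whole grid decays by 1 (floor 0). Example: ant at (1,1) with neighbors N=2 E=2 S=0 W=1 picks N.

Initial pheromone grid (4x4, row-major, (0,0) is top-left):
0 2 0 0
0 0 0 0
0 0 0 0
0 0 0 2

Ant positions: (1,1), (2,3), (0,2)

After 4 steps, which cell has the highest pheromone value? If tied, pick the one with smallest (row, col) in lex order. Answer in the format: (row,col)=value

Step 1: ant0:(1,1)->N->(0,1) | ant1:(2,3)->S->(3,3) | ant2:(0,2)->W->(0,1)
  grid max=5 at (0,1)
Step 2: ant0:(0,1)->E->(0,2) | ant1:(3,3)->N->(2,3) | ant2:(0,1)->E->(0,2)
  grid max=4 at (0,1)
Step 3: ant0:(0,2)->W->(0,1) | ant1:(2,3)->S->(3,3) | ant2:(0,2)->W->(0,1)
  grid max=7 at (0,1)
Step 4: ant0:(0,1)->E->(0,2) | ant1:(3,3)->N->(2,3) | ant2:(0,1)->E->(0,2)
  grid max=6 at (0,1)
Final grid:
  0 6 5 0
  0 0 0 0
  0 0 0 1
  0 0 0 2
Max pheromone 6 at (0,1)

Answer: (0,1)=6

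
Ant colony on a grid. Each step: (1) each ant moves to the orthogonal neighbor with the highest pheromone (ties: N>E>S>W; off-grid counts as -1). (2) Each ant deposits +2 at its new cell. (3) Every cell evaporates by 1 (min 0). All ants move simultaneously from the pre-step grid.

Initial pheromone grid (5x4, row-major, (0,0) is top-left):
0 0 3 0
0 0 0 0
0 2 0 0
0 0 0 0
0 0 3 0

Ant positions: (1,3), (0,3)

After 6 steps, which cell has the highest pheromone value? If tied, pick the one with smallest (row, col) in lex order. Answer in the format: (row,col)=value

Answer: (0,2)=9

Derivation:
Step 1: ant0:(1,3)->N->(0,3) | ant1:(0,3)->W->(0,2)
  grid max=4 at (0,2)
Step 2: ant0:(0,3)->W->(0,2) | ant1:(0,2)->E->(0,3)
  grid max=5 at (0,2)
Step 3: ant0:(0,2)->E->(0,3) | ant1:(0,3)->W->(0,2)
  grid max=6 at (0,2)
Step 4: ant0:(0,3)->W->(0,2) | ant1:(0,2)->E->(0,3)
  grid max=7 at (0,2)
Step 5: ant0:(0,2)->E->(0,3) | ant1:(0,3)->W->(0,2)
  grid max=8 at (0,2)
Step 6: ant0:(0,3)->W->(0,2) | ant1:(0,2)->E->(0,3)
  grid max=9 at (0,2)
Final grid:
  0 0 9 6
  0 0 0 0
  0 0 0 0
  0 0 0 0
  0 0 0 0
Max pheromone 9 at (0,2)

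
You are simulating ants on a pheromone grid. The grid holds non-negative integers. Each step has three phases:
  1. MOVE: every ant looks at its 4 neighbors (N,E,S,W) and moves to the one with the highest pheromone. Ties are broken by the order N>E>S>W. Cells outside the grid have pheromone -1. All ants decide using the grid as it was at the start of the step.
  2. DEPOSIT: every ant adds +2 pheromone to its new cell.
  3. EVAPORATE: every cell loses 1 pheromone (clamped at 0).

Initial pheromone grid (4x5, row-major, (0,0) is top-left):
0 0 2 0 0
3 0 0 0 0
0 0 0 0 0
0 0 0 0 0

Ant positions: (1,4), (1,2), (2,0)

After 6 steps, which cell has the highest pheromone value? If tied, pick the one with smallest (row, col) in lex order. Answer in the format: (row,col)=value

Answer: (1,0)=3

Derivation:
Step 1: ant0:(1,4)->N->(0,4) | ant1:(1,2)->N->(0,2) | ant2:(2,0)->N->(1,0)
  grid max=4 at (1,0)
Step 2: ant0:(0,4)->S->(1,4) | ant1:(0,2)->E->(0,3) | ant2:(1,0)->N->(0,0)
  grid max=3 at (1,0)
Step 3: ant0:(1,4)->N->(0,4) | ant1:(0,3)->W->(0,2) | ant2:(0,0)->S->(1,0)
  grid max=4 at (1,0)
Step 4: ant0:(0,4)->S->(1,4) | ant1:(0,2)->E->(0,3) | ant2:(1,0)->N->(0,0)
  grid max=3 at (1,0)
Step 5: ant0:(1,4)->N->(0,4) | ant1:(0,3)->W->(0,2) | ant2:(0,0)->S->(1,0)
  grid max=4 at (1,0)
Step 6: ant0:(0,4)->S->(1,4) | ant1:(0,2)->E->(0,3) | ant2:(1,0)->N->(0,0)
  grid max=3 at (1,0)
Final grid:
  1 0 2 1 0
  3 0 0 0 1
  0 0 0 0 0
  0 0 0 0 0
Max pheromone 3 at (1,0)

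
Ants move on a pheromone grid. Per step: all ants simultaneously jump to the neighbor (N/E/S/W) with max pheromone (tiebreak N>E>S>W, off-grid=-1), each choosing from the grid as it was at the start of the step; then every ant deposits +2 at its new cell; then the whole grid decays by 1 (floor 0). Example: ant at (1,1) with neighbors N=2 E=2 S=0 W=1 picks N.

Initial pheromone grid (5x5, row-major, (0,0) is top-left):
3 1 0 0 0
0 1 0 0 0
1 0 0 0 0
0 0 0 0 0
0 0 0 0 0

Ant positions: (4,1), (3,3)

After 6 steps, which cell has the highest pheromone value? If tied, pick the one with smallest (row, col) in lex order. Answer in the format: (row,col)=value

Step 1: ant0:(4,1)->N->(3,1) | ant1:(3,3)->N->(2,3)
  grid max=2 at (0,0)
Step 2: ant0:(3,1)->N->(2,1) | ant1:(2,3)->N->(1,3)
  grid max=1 at (0,0)
Step 3: ant0:(2,1)->N->(1,1) | ant1:(1,3)->N->(0,3)
  grid max=1 at (0,3)
Step 4: ant0:(1,1)->N->(0,1) | ant1:(0,3)->E->(0,4)
  grid max=1 at (0,1)
Step 5: ant0:(0,1)->E->(0,2) | ant1:(0,4)->S->(1,4)
  grid max=1 at (0,2)
Step 6: ant0:(0,2)->E->(0,3) | ant1:(1,4)->N->(0,4)
  grid max=1 at (0,3)
Final grid:
  0 0 0 1 1
  0 0 0 0 0
  0 0 0 0 0
  0 0 0 0 0
  0 0 0 0 0
Max pheromone 1 at (0,3)

Answer: (0,3)=1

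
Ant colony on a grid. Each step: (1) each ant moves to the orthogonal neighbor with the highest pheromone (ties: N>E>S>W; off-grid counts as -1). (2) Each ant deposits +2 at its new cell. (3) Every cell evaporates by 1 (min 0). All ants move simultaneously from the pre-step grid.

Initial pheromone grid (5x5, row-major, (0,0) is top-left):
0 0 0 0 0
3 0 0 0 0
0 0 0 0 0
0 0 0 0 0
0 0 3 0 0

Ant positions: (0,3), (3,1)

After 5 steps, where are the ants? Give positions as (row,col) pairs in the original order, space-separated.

Step 1: ant0:(0,3)->E->(0,4) | ant1:(3,1)->N->(2,1)
  grid max=2 at (1,0)
Step 2: ant0:(0,4)->S->(1,4) | ant1:(2,1)->N->(1,1)
  grid max=1 at (1,0)
Step 3: ant0:(1,4)->N->(0,4) | ant1:(1,1)->W->(1,0)
  grid max=2 at (1,0)
Step 4: ant0:(0,4)->S->(1,4) | ant1:(1,0)->N->(0,0)
  grid max=1 at (0,0)
Step 5: ant0:(1,4)->N->(0,4) | ant1:(0,0)->S->(1,0)
  grid max=2 at (1,0)

(0,4) (1,0)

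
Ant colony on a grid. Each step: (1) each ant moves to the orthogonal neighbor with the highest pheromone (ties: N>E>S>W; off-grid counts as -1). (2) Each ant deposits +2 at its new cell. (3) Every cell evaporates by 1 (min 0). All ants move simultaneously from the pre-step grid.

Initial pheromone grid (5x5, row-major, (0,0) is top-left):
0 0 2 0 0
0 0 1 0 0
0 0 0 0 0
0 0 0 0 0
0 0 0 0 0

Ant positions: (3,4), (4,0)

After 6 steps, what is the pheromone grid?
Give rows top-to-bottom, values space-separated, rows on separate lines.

After step 1: ants at (2,4),(3,0)
  0 0 1 0 0
  0 0 0 0 0
  0 0 0 0 1
  1 0 0 0 0
  0 0 0 0 0
After step 2: ants at (1,4),(2,0)
  0 0 0 0 0
  0 0 0 0 1
  1 0 0 0 0
  0 0 0 0 0
  0 0 0 0 0
After step 3: ants at (0,4),(1,0)
  0 0 0 0 1
  1 0 0 0 0
  0 0 0 0 0
  0 0 0 0 0
  0 0 0 0 0
After step 4: ants at (1,4),(0,0)
  1 0 0 0 0
  0 0 0 0 1
  0 0 0 0 0
  0 0 0 0 0
  0 0 0 0 0
After step 5: ants at (0,4),(0,1)
  0 1 0 0 1
  0 0 0 0 0
  0 0 0 0 0
  0 0 0 0 0
  0 0 0 0 0
After step 6: ants at (1,4),(0,2)
  0 0 1 0 0
  0 0 0 0 1
  0 0 0 0 0
  0 0 0 0 0
  0 0 0 0 0

0 0 1 0 0
0 0 0 0 1
0 0 0 0 0
0 0 0 0 0
0 0 0 0 0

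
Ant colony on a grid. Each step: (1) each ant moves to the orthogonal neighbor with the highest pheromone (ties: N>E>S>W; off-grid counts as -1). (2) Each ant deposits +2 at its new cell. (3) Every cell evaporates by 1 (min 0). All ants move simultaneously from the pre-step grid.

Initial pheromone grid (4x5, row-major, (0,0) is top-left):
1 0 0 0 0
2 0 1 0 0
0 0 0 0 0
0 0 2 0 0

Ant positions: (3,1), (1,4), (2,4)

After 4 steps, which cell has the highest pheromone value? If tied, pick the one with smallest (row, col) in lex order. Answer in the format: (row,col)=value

Step 1: ant0:(3,1)->E->(3,2) | ant1:(1,4)->N->(0,4) | ant2:(2,4)->N->(1,4)
  grid max=3 at (3,2)
Step 2: ant0:(3,2)->N->(2,2) | ant1:(0,4)->S->(1,4) | ant2:(1,4)->N->(0,4)
  grid max=2 at (0,4)
Step 3: ant0:(2,2)->S->(3,2) | ant1:(1,4)->N->(0,4) | ant2:(0,4)->S->(1,4)
  grid max=3 at (0,4)
Step 4: ant0:(3,2)->N->(2,2) | ant1:(0,4)->S->(1,4) | ant2:(1,4)->N->(0,4)
  grid max=4 at (0,4)
Final grid:
  0 0 0 0 4
  0 0 0 0 4
  0 0 1 0 0
  0 0 2 0 0
Max pheromone 4 at (0,4)

Answer: (0,4)=4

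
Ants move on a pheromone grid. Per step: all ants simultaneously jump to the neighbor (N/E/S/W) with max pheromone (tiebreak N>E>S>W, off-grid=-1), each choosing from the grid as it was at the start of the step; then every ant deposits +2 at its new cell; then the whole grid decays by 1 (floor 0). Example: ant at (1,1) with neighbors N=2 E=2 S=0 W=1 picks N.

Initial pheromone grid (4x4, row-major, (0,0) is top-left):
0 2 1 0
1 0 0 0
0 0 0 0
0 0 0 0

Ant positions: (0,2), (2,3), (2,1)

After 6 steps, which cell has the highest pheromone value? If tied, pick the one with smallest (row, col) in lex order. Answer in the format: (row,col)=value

Answer: (0,1)=8

Derivation:
Step 1: ant0:(0,2)->W->(0,1) | ant1:(2,3)->N->(1,3) | ant2:(2,1)->N->(1,1)
  grid max=3 at (0,1)
Step 2: ant0:(0,1)->S->(1,1) | ant1:(1,3)->N->(0,3) | ant2:(1,1)->N->(0,1)
  grid max=4 at (0,1)
Step 3: ant0:(1,1)->N->(0,1) | ant1:(0,3)->S->(1,3) | ant2:(0,1)->S->(1,1)
  grid max=5 at (0,1)
Step 4: ant0:(0,1)->S->(1,1) | ant1:(1,3)->N->(0,3) | ant2:(1,1)->N->(0,1)
  grid max=6 at (0,1)
Step 5: ant0:(1,1)->N->(0,1) | ant1:(0,3)->S->(1,3) | ant2:(0,1)->S->(1,1)
  grid max=7 at (0,1)
Step 6: ant0:(0,1)->S->(1,1) | ant1:(1,3)->N->(0,3) | ant2:(1,1)->N->(0,1)
  grid max=8 at (0,1)
Final grid:
  0 8 0 1
  0 6 0 0
  0 0 0 0
  0 0 0 0
Max pheromone 8 at (0,1)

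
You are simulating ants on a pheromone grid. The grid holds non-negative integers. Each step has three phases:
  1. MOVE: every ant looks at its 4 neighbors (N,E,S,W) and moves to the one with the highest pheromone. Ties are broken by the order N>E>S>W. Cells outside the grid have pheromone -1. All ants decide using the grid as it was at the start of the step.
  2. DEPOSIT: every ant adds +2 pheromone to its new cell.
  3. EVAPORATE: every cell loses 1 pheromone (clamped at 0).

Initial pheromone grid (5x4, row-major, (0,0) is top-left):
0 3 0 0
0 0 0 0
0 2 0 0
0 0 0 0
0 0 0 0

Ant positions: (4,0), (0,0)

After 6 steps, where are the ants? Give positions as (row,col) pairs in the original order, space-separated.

Step 1: ant0:(4,0)->N->(3,0) | ant1:(0,0)->E->(0,1)
  grid max=4 at (0,1)
Step 2: ant0:(3,0)->N->(2,0) | ant1:(0,1)->E->(0,2)
  grid max=3 at (0,1)
Step 3: ant0:(2,0)->N->(1,0) | ant1:(0,2)->W->(0,1)
  grid max=4 at (0,1)
Step 4: ant0:(1,0)->N->(0,0) | ant1:(0,1)->E->(0,2)
  grid max=3 at (0,1)
Step 5: ant0:(0,0)->E->(0,1) | ant1:(0,2)->W->(0,1)
  grid max=6 at (0,1)
Step 6: ant0:(0,1)->E->(0,2) | ant1:(0,1)->E->(0,2)
  grid max=5 at (0,1)

(0,2) (0,2)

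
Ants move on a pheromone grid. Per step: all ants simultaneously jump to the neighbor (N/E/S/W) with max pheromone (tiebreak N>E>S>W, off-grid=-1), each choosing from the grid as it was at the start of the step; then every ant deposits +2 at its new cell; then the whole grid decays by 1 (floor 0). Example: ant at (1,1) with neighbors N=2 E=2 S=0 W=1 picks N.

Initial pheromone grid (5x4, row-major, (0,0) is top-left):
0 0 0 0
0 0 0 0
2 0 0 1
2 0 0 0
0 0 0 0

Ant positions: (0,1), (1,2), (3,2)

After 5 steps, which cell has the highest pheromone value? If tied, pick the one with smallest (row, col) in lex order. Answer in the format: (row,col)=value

Answer: (0,2)=11

Derivation:
Step 1: ant0:(0,1)->E->(0,2) | ant1:(1,2)->N->(0,2) | ant2:(3,2)->N->(2,2)
  grid max=3 at (0,2)
Step 2: ant0:(0,2)->E->(0,3) | ant1:(0,2)->E->(0,3) | ant2:(2,2)->N->(1,2)
  grid max=3 at (0,3)
Step 3: ant0:(0,3)->W->(0,2) | ant1:(0,3)->W->(0,2) | ant2:(1,2)->N->(0,2)
  grid max=7 at (0,2)
Step 4: ant0:(0,2)->E->(0,3) | ant1:(0,2)->E->(0,3) | ant2:(0,2)->E->(0,3)
  grid max=7 at (0,3)
Step 5: ant0:(0,3)->W->(0,2) | ant1:(0,3)->W->(0,2) | ant2:(0,3)->W->(0,2)
  grid max=11 at (0,2)
Final grid:
  0 0 11 6
  0 0 0 0
  0 0 0 0
  0 0 0 0
  0 0 0 0
Max pheromone 11 at (0,2)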